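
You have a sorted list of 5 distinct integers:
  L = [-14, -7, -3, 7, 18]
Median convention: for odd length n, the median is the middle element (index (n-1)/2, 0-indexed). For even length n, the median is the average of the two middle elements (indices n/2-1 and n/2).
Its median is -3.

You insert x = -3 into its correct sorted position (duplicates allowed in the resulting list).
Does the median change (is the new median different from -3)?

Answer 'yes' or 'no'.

Answer: no

Derivation:
Old median = -3
Insert x = -3
New median = -3
Changed? no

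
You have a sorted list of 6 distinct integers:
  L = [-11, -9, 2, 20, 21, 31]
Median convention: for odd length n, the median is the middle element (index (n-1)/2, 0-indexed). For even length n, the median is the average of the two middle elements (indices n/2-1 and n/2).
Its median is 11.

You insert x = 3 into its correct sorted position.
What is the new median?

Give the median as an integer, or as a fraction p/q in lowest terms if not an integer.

Answer: 3

Derivation:
Old list (sorted, length 6): [-11, -9, 2, 20, 21, 31]
Old median = 11
Insert x = 3
Old length even (6). Middle pair: indices 2,3 = 2,20.
New length odd (7). New median = single middle element.
x = 3: 3 elements are < x, 3 elements are > x.
New sorted list: [-11, -9, 2, 3, 20, 21, 31]
New median = 3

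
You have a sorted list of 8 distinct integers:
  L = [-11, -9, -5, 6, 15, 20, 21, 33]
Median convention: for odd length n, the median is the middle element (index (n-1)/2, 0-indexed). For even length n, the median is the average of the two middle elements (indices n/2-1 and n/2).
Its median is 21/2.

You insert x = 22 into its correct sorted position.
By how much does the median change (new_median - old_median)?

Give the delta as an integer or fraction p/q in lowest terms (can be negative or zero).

Old median = 21/2
After inserting x = 22: new sorted = [-11, -9, -5, 6, 15, 20, 21, 22, 33]
New median = 15
Delta = 15 - 21/2 = 9/2

Answer: 9/2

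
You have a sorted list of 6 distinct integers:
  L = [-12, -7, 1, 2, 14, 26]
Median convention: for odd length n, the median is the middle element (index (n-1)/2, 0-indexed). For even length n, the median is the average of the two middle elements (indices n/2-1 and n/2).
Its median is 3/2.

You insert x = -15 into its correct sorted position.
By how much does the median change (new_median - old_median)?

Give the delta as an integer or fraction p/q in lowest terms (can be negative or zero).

Old median = 3/2
After inserting x = -15: new sorted = [-15, -12, -7, 1, 2, 14, 26]
New median = 1
Delta = 1 - 3/2 = -1/2

Answer: -1/2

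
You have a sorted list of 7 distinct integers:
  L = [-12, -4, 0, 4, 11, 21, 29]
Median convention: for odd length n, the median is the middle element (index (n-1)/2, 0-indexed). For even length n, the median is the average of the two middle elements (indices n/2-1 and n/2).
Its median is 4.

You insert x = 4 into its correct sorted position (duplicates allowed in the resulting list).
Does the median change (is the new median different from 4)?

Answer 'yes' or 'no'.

Answer: no

Derivation:
Old median = 4
Insert x = 4
New median = 4
Changed? no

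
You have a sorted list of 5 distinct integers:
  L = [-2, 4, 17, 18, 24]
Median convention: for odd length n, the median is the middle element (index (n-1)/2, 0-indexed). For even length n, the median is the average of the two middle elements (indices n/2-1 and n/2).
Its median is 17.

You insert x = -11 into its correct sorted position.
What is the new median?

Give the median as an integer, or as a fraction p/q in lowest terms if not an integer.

Answer: 21/2

Derivation:
Old list (sorted, length 5): [-2, 4, 17, 18, 24]
Old median = 17
Insert x = -11
Old length odd (5). Middle was index 2 = 17.
New length even (6). New median = avg of two middle elements.
x = -11: 0 elements are < x, 5 elements are > x.
New sorted list: [-11, -2, 4, 17, 18, 24]
New median = 21/2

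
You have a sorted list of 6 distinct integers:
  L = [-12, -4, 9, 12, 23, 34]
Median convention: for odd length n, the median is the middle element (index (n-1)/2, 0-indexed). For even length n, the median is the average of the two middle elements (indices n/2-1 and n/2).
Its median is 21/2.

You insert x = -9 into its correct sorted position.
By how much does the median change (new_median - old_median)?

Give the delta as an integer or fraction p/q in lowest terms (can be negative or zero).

Answer: -3/2

Derivation:
Old median = 21/2
After inserting x = -9: new sorted = [-12, -9, -4, 9, 12, 23, 34]
New median = 9
Delta = 9 - 21/2 = -3/2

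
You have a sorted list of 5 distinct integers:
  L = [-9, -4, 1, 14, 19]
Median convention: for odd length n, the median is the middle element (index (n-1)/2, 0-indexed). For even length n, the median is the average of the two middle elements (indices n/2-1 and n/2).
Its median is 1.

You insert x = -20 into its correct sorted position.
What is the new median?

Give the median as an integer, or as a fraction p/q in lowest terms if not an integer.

Old list (sorted, length 5): [-9, -4, 1, 14, 19]
Old median = 1
Insert x = -20
Old length odd (5). Middle was index 2 = 1.
New length even (6). New median = avg of two middle elements.
x = -20: 0 elements are < x, 5 elements are > x.
New sorted list: [-20, -9, -4, 1, 14, 19]
New median = -3/2

Answer: -3/2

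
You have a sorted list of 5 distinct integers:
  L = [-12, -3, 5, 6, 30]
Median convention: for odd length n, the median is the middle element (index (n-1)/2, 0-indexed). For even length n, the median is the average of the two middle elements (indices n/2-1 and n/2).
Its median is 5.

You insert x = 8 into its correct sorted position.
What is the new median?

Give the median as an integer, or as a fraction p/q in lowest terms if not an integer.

Answer: 11/2

Derivation:
Old list (sorted, length 5): [-12, -3, 5, 6, 30]
Old median = 5
Insert x = 8
Old length odd (5). Middle was index 2 = 5.
New length even (6). New median = avg of two middle elements.
x = 8: 4 elements are < x, 1 elements are > x.
New sorted list: [-12, -3, 5, 6, 8, 30]
New median = 11/2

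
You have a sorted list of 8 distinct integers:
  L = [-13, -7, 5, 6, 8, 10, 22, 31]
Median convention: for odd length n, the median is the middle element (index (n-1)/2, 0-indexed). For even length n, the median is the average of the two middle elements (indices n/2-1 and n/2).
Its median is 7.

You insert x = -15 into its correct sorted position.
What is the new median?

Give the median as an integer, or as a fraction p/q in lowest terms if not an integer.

Answer: 6

Derivation:
Old list (sorted, length 8): [-13, -7, 5, 6, 8, 10, 22, 31]
Old median = 7
Insert x = -15
Old length even (8). Middle pair: indices 3,4 = 6,8.
New length odd (9). New median = single middle element.
x = -15: 0 elements are < x, 8 elements are > x.
New sorted list: [-15, -13, -7, 5, 6, 8, 10, 22, 31]
New median = 6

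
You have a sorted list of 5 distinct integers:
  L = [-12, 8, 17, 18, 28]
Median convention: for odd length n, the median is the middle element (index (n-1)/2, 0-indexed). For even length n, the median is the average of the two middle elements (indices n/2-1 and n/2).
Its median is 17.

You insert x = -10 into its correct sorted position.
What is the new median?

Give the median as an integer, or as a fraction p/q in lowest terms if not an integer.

Old list (sorted, length 5): [-12, 8, 17, 18, 28]
Old median = 17
Insert x = -10
Old length odd (5). Middle was index 2 = 17.
New length even (6). New median = avg of two middle elements.
x = -10: 1 elements are < x, 4 elements are > x.
New sorted list: [-12, -10, 8, 17, 18, 28]
New median = 25/2

Answer: 25/2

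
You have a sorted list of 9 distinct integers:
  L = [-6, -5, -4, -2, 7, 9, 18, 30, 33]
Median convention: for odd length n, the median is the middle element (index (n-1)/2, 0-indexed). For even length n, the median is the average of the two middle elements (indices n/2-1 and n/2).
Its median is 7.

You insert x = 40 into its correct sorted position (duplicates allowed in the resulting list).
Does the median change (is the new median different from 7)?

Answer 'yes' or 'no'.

Answer: yes

Derivation:
Old median = 7
Insert x = 40
New median = 8
Changed? yes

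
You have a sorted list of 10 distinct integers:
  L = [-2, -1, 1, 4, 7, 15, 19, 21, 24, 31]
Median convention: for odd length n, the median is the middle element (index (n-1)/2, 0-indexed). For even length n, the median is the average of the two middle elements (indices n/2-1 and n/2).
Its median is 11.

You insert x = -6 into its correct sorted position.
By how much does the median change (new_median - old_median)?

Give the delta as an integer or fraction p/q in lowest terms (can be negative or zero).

Old median = 11
After inserting x = -6: new sorted = [-6, -2, -1, 1, 4, 7, 15, 19, 21, 24, 31]
New median = 7
Delta = 7 - 11 = -4

Answer: -4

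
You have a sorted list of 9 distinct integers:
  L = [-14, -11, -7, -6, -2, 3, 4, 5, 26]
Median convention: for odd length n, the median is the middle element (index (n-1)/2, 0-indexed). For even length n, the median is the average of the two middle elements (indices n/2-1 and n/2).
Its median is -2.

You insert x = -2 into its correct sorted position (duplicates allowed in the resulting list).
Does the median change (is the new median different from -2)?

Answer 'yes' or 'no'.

Answer: no

Derivation:
Old median = -2
Insert x = -2
New median = -2
Changed? no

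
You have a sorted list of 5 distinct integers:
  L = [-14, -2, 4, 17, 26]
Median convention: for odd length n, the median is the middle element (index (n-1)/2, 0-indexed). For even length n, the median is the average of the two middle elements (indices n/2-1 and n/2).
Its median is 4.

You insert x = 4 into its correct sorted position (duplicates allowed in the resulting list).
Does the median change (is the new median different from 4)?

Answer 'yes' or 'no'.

Answer: no

Derivation:
Old median = 4
Insert x = 4
New median = 4
Changed? no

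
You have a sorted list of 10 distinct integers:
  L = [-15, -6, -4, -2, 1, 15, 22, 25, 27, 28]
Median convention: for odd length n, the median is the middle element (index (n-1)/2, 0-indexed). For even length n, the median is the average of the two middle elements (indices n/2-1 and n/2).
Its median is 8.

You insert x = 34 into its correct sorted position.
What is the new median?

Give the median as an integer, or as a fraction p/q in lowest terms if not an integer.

Old list (sorted, length 10): [-15, -6, -4, -2, 1, 15, 22, 25, 27, 28]
Old median = 8
Insert x = 34
Old length even (10). Middle pair: indices 4,5 = 1,15.
New length odd (11). New median = single middle element.
x = 34: 10 elements are < x, 0 elements are > x.
New sorted list: [-15, -6, -4, -2, 1, 15, 22, 25, 27, 28, 34]
New median = 15

Answer: 15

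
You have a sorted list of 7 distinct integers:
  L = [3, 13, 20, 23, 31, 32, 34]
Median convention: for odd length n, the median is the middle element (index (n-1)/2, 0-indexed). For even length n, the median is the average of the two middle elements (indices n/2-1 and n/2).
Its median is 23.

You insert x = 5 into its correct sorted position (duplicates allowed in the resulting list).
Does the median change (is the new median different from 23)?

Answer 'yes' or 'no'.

Answer: yes

Derivation:
Old median = 23
Insert x = 5
New median = 43/2
Changed? yes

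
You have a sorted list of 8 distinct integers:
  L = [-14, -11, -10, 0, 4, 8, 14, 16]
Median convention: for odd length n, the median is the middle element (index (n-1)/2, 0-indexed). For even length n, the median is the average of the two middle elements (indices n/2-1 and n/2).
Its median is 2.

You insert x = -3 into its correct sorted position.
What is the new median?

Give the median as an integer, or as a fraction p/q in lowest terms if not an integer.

Answer: 0

Derivation:
Old list (sorted, length 8): [-14, -11, -10, 0, 4, 8, 14, 16]
Old median = 2
Insert x = -3
Old length even (8). Middle pair: indices 3,4 = 0,4.
New length odd (9). New median = single middle element.
x = -3: 3 elements are < x, 5 elements are > x.
New sorted list: [-14, -11, -10, -3, 0, 4, 8, 14, 16]
New median = 0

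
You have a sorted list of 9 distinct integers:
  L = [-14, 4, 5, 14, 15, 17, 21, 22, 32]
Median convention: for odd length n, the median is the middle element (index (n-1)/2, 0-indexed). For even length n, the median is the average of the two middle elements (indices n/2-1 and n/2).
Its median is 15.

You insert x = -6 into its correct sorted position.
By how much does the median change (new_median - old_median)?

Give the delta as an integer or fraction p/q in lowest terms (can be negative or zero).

Answer: -1/2

Derivation:
Old median = 15
After inserting x = -6: new sorted = [-14, -6, 4, 5, 14, 15, 17, 21, 22, 32]
New median = 29/2
Delta = 29/2 - 15 = -1/2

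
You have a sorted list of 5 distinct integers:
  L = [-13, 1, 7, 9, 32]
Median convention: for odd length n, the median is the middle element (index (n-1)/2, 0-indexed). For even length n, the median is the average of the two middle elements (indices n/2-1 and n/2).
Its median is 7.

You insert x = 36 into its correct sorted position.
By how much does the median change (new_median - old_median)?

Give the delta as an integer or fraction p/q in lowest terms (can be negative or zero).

Old median = 7
After inserting x = 36: new sorted = [-13, 1, 7, 9, 32, 36]
New median = 8
Delta = 8 - 7 = 1

Answer: 1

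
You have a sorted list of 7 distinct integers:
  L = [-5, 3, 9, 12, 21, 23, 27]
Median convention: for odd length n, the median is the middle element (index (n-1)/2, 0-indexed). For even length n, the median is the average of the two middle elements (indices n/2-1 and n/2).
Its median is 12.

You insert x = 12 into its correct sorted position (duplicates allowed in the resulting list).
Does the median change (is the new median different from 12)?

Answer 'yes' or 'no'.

Old median = 12
Insert x = 12
New median = 12
Changed? no

Answer: no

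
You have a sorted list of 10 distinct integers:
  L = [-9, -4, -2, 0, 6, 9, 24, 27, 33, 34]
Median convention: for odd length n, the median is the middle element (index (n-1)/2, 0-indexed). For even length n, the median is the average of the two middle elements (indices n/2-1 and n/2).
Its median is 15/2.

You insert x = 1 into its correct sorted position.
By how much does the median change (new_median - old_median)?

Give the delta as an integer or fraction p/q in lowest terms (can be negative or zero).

Answer: -3/2

Derivation:
Old median = 15/2
After inserting x = 1: new sorted = [-9, -4, -2, 0, 1, 6, 9, 24, 27, 33, 34]
New median = 6
Delta = 6 - 15/2 = -3/2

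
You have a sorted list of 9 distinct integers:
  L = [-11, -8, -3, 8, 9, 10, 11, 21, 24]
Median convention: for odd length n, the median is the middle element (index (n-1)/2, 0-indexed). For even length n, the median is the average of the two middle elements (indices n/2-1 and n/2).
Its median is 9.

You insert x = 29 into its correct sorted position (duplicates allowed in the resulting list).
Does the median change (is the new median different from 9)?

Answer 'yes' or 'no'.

Old median = 9
Insert x = 29
New median = 19/2
Changed? yes

Answer: yes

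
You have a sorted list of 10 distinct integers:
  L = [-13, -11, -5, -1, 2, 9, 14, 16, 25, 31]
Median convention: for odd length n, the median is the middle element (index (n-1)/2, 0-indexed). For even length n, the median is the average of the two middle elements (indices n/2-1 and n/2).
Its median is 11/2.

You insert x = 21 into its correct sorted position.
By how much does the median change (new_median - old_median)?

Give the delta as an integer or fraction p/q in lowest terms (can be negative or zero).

Old median = 11/2
After inserting x = 21: new sorted = [-13, -11, -5, -1, 2, 9, 14, 16, 21, 25, 31]
New median = 9
Delta = 9 - 11/2 = 7/2

Answer: 7/2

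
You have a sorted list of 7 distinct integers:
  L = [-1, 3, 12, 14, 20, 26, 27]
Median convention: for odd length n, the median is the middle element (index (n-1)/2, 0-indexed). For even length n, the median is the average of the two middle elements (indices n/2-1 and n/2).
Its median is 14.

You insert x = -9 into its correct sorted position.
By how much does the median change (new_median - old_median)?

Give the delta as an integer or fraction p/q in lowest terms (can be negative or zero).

Answer: -1

Derivation:
Old median = 14
After inserting x = -9: new sorted = [-9, -1, 3, 12, 14, 20, 26, 27]
New median = 13
Delta = 13 - 14 = -1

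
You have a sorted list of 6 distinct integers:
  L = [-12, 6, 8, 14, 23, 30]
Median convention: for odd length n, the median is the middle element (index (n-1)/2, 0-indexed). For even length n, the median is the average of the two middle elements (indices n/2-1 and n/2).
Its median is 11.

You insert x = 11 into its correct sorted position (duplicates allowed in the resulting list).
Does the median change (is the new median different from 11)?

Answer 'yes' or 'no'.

Old median = 11
Insert x = 11
New median = 11
Changed? no

Answer: no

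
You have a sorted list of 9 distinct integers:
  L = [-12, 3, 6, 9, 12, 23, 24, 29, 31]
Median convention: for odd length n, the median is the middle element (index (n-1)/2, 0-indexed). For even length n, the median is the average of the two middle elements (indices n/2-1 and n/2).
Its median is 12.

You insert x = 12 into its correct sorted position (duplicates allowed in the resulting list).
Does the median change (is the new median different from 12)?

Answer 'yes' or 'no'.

Old median = 12
Insert x = 12
New median = 12
Changed? no

Answer: no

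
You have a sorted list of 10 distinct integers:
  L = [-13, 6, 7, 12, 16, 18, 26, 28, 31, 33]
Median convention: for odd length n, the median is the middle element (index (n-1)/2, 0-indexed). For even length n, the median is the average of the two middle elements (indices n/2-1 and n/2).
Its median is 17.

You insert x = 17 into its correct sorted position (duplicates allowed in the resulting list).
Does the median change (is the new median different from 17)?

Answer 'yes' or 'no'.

Old median = 17
Insert x = 17
New median = 17
Changed? no

Answer: no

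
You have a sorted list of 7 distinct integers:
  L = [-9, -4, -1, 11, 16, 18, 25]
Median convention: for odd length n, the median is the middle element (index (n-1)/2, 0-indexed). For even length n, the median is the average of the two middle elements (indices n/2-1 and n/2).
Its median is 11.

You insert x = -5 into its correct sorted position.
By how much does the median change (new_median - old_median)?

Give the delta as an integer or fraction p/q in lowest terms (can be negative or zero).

Answer: -6

Derivation:
Old median = 11
After inserting x = -5: new sorted = [-9, -5, -4, -1, 11, 16, 18, 25]
New median = 5
Delta = 5 - 11 = -6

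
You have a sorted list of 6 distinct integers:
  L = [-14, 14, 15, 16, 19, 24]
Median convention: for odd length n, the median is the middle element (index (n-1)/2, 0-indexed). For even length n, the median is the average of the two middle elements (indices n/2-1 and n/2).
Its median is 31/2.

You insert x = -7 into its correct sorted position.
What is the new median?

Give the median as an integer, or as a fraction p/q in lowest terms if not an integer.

Answer: 15

Derivation:
Old list (sorted, length 6): [-14, 14, 15, 16, 19, 24]
Old median = 31/2
Insert x = -7
Old length even (6). Middle pair: indices 2,3 = 15,16.
New length odd (7). New median = single middle element.
x = -7: 1 elements are < x, 5 elements are > x.
New sorted list: [-14, -7, 14, 15, 16, 19, 24]
New median = 15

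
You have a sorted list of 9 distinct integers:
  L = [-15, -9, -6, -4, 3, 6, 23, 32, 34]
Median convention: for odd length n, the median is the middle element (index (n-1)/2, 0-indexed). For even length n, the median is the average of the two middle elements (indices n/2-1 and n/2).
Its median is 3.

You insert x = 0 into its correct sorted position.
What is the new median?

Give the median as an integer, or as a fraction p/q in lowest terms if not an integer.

Answer: 3/2

Derivation:
Old list (sorted, length 9): [-15, -9, -6, -4, 3, 6, 23, 32, 34]
Old median = 3
Insert x = 0
Old length odd (9). Middle was index 4 = 3.
New length even (10). New median = avg of two middle elements.
x = 0: 4 elements are < x, 5 elements are > x.
New sorted list: [-15, -9, -6, -4, 0, 3, 6, 23, 32, 34]
New median = 3/2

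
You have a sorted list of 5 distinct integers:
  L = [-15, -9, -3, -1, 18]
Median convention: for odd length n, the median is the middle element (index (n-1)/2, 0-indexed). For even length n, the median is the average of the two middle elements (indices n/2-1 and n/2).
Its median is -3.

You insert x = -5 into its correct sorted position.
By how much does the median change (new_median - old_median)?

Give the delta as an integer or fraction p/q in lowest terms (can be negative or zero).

Answer: -1

Derivation:
Old median = -3
After inserting x = -5: new sorted = [-15, -9, -5, -3, -1, 18]
New median = -4
Delta = -4 - -3 = -1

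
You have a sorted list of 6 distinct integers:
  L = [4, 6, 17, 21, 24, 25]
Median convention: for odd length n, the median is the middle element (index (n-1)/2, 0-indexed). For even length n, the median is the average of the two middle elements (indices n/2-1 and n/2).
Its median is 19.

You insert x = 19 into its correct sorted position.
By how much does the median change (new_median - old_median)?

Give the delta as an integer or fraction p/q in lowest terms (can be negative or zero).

Old median = 19
After inserting x = 19: new sorted = [4, 6, 17, 19, 21, 24, 25]
New median = 19
Delta = 19 - 19 = 0

Answer: 0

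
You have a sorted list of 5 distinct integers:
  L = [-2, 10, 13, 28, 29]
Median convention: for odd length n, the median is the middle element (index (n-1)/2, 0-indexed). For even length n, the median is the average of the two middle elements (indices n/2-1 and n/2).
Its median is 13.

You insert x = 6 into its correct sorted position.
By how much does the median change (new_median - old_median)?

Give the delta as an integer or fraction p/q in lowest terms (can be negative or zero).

Old median = 13
After inserting x = 6: new sorted = [-2, 6, 10, 13, 28, 29]
New median = 23/2
Delta = 23/2 - 13 = -3/2

Answer: -3/2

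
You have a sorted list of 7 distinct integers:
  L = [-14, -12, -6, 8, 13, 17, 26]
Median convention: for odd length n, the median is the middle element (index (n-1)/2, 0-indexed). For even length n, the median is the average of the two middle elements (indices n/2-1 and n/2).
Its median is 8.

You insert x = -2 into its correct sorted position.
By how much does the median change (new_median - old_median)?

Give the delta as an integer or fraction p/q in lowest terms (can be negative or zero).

Answer: -5

Derivation:
Old median = 8
After inserting x = -2: new sorted = [-14, -12, -6, -2, 8, 13, 17, 26]
New median = 3
Delta = 3 - 8 = -5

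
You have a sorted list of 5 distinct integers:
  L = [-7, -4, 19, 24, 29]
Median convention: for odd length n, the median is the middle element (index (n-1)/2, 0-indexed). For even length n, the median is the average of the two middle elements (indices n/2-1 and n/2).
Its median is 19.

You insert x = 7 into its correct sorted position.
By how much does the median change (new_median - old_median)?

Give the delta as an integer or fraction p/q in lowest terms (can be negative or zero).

Answer: -6

Derivation:
Old median = 19
After inserting x = 7: new sorted = [-7, -4, 7, 19, 24, 29]
New median = 13
Delta = 13 - 19 = -6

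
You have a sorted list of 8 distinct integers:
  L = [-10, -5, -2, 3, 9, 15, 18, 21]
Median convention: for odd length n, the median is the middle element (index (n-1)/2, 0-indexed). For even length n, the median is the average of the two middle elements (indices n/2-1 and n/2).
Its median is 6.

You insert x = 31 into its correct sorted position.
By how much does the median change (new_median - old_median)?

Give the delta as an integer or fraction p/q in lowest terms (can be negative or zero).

Answer: 3

Derivation:
Old median = 6
After inserting x = 31: new sorted = [-10, -5, -2, 3, 9, 15, 18, 21, 31]
New median = 9
Delta = 9 - 6 = 3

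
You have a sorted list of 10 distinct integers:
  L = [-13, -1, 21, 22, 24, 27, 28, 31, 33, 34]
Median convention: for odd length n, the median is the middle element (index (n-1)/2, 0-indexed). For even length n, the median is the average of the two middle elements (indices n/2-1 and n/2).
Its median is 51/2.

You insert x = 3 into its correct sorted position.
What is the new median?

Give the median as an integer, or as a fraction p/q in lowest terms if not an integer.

Old list (sorted, length 10): [-13, -1, 21, 22, 24, 27, 28, 31, 33, 34]
Old median = 51/2
Insert x = 3
Old length even (10). Middle pair: indices 4,5 = 24,27.
New length odd (11). New median = single middle element.
x = 3: 2 elements are < x, 8 elements are > x.
New sorted list: [-13, -1, 3, 21, 22, 24, 27, 28, 31, 33, 34]
New median = 24

Answer: 24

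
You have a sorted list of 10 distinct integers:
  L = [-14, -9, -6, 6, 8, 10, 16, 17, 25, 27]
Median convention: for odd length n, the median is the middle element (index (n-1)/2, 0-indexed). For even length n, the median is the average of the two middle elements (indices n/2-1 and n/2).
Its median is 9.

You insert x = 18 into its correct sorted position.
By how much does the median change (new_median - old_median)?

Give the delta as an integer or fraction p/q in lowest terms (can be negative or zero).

Old median = 9
After inserting x = 18: new sorted = [-14, -9, -6, 6, 8, 10, 16, 17, 18, 25, 27]
New median = 10
Delta = 10 - 9 = 1

Answer: 1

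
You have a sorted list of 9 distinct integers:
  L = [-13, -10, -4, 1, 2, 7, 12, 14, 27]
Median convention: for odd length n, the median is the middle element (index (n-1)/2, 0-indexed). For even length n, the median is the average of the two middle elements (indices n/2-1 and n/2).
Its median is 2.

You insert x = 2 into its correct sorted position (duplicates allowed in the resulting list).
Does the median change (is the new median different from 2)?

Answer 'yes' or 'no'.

Answer: no

Derivation:
Old median = 2
Insert x = 2
New median = 2
Changed? no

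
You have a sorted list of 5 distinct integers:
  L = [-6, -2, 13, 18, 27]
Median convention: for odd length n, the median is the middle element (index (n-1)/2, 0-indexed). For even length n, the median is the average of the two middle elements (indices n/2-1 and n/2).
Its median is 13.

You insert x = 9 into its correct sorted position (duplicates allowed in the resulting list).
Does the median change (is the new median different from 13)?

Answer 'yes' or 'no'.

Old median = 13
Insert x = 9
New median = 11
Changed? yes

Answer: yes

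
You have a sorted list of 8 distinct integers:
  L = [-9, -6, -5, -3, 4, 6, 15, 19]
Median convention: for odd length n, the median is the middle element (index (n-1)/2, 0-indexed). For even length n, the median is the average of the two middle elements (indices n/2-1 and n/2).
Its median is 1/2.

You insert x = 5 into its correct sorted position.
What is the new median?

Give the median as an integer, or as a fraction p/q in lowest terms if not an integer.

Old list (sorted, length 8): [-9, -6, -5, -3, 4, 6, 15, 19]
Old median = 1/2
Insert x = 5
Old length even (8). Middle pair: indices 3,4 = -3,4.
New length odd (9). New median = single middle element.
x = 5: 5 elements are < x, 3 elements are > x.
New sorted list: [-9, -6, -5, -3, 4, 5, 6, 15, 19]
New median = 4

Answer: 4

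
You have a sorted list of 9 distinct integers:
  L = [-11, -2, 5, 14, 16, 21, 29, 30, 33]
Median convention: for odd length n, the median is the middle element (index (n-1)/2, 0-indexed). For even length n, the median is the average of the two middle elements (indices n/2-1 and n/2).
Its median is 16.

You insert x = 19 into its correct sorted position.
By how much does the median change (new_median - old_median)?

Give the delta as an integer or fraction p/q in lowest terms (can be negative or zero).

Answer: 3/2

Derivation:
Old median = 16
After inserting x = 19: new sorted = [-11, -2, 5, 14, 16, 19, 21, 29, 30, 33]
New median = 35/2
Delta = 35/2 - 16 = 3/2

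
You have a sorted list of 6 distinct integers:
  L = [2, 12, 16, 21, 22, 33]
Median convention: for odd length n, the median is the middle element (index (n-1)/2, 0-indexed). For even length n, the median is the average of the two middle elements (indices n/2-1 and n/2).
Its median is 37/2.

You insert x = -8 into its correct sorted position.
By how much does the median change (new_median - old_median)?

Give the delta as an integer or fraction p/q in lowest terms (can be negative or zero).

Answer: -5/2

Derivation:
Old median = 37/2
After inserting x = -8: new sorted = [-8, 2, 12, 16, 21, 22, 33]
New median = 16
Delta = 16 - 37/2 = -5/2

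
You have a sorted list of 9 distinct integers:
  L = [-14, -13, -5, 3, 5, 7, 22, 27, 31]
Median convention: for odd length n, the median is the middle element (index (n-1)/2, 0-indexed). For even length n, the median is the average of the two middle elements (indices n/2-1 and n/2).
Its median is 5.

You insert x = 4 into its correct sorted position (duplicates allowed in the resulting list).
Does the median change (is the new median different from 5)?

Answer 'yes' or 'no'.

Answer: yes

Derivation:
Old median = 5
Insert x = 4
New median = 9/2
Changed? yes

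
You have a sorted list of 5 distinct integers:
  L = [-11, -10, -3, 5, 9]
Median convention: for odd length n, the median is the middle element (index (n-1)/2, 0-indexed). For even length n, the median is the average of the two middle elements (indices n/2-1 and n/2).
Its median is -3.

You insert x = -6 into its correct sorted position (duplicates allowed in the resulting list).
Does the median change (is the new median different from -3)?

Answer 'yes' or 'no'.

Answer: yes

Derivation:
Old median = -3
Insert x = -6
New median = -9/2
Changed? yes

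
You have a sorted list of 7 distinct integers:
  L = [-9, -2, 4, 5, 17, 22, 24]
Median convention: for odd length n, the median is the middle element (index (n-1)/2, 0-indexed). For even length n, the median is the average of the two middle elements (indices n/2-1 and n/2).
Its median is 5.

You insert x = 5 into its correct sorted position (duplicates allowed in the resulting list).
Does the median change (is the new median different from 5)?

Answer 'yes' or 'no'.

Answer: no

Derivation:
Old median = 5
Insert x = 5
New median = 5
Changed? no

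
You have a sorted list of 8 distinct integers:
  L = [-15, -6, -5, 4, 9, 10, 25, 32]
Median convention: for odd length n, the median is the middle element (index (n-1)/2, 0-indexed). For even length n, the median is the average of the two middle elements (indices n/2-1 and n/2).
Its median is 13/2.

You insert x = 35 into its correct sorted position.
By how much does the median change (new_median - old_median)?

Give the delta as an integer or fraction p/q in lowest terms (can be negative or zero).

Answer: 5/2

Derivation:
Old median = 13/2
After inserting x = 35: new sorted = [-15, -6, -5, 4, 9, 10, 25, 32, 35]
New median = 9
Delta = 9 - 13/2 = 5/2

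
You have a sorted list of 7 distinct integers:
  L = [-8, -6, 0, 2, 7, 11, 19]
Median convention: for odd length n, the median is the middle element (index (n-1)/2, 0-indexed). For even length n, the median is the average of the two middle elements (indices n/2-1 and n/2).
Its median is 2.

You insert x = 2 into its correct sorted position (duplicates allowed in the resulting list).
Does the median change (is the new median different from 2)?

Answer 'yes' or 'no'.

Answer: no

Derivation:
Old median = 2
Insert x = 2
New median = 2
Changed? no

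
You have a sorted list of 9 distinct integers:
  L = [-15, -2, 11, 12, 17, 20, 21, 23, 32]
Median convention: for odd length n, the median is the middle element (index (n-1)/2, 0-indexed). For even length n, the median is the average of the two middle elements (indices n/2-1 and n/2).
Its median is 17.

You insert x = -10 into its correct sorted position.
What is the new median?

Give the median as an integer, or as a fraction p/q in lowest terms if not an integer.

Answer: 29/2

Derivation:
Old list (sorted, length 9): [-15, -2, 11, 12, 17, 20, 21, 23, 32]
Old median = 17
Insert x = -10
Old length odd (9). Middle was index 4 = 17.
New length even (10). New median = avg of two middle elements.
x = -10: 1 elements are < x, 8 elements are > x.
New sorted list: [-15, -10, -2, 11, 12, 17, 20, 21, 23, 32]
New median = 29/2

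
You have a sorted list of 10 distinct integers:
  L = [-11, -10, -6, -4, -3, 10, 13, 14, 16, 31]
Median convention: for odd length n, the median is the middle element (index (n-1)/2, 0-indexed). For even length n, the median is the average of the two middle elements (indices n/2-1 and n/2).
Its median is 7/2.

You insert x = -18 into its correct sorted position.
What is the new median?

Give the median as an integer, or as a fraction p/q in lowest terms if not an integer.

Old list (sorted, length 10): [-11, -10, -6, -4, -3, 10, 13, 14, 16, 31]
Old median = 7/2
Insert x = -18
Old length even (10). Middle pair: indices 4,5 = -3,10.
New length odd (11). New median = single middle element.
x = -18: 0 elements are < x, 10 elements are > x.
New sorted list: [-18, -11, -10, -6, -4, -3, 10, 13, 14, 16, 31]
New median = -3

Answer: -3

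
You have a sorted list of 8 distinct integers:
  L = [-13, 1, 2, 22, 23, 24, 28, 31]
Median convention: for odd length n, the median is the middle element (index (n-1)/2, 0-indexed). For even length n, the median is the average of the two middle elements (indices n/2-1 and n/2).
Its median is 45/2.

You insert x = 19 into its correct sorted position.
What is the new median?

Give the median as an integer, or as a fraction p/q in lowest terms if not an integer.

Old list (sorted, length 8): [-13, 1, 2, 22, 23, 24, 28, 31]
Old median = 45/2
Insert x = 19
Old length even (8). Middle pair: indices 3,4 = 22,23.
New length odd (9). New median = single middle element.
x = 19: 3 elements are < x, 5 elements are > x.
New sorted list: [-13, 1, 2, 19, 22, 23, 24, 28, 31]
New median = 22

Answer: 22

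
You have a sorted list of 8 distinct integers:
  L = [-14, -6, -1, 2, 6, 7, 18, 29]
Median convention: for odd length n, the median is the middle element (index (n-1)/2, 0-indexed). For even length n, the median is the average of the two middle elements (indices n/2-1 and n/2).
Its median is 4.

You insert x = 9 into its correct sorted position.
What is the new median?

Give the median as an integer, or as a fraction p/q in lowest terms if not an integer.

Old list (sorted, length 8): [-14, -6, -1, 2, 6, 7, 18, 29]
Old median = 4
Insert x = 9
Old length even (8). Middle pair: indices 3,4 = 2,6.
New length odd (9). New median = single middle element.
x = 9: 6 elements are < x, 2 elements are > x.
New sorted list: [-14, -6, -1, 2, 6, 7, 9, 18, 29]
New median = 6

Answer: 6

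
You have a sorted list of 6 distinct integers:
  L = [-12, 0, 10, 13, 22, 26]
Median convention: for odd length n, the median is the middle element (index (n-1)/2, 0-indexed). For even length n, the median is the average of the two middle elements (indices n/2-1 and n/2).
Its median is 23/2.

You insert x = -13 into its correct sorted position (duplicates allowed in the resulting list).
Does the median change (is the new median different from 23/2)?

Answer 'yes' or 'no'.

Old median = 23/2
Insert x = -13
New median = 10
Changed? yes

Answer: yes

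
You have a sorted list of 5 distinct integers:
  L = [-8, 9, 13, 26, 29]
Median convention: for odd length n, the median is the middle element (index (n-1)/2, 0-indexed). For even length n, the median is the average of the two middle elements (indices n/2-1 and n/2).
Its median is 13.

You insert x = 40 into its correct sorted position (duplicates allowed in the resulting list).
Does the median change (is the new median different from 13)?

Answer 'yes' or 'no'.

Answer: yes

Derivation:
Old median = 13
Insert x = 40
New median = 39/2
Changed? yes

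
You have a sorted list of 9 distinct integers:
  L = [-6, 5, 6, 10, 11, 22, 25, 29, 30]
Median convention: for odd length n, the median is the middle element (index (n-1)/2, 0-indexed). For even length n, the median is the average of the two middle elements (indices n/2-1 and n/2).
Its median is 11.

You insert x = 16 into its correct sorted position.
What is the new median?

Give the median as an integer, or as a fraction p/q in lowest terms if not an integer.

Old list (sorted, length 9): [-6, 5, 6, 10, 11, 22, 25, 29, 30]
Old median = 11
Insert x = 16
Old length odd (9). Middle was index 4 = 11.
New length even (10). New median = avg of two middle elements.
x = 16: 5 elements are < x, 4 elements are > x.
New sorted list: [-6, 5, 6, 10, 11, 16, 22, 25, 29, 30]
New median = 27/2

Answer: 27/2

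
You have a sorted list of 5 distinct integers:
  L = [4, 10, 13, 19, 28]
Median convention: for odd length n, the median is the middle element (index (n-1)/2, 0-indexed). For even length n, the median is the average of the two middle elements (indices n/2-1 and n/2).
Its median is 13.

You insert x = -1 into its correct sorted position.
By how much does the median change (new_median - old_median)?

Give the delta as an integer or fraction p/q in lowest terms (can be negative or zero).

Old median = 13
After inserting x = -1: new sorted = [-1, 4, 10, 13, 19, 28]
New median = 23/2
Delta = 23/2 - 13 = -3/2

Answer: -3/2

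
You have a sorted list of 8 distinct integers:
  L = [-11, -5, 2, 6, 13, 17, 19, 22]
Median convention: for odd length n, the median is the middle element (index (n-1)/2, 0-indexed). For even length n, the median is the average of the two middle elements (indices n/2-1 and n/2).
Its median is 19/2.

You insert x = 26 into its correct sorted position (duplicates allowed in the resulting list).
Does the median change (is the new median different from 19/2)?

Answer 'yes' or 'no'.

Answer: yes

Derivation:
Old median = 19/2
Insert x = 26
New median = 13
Changed? yes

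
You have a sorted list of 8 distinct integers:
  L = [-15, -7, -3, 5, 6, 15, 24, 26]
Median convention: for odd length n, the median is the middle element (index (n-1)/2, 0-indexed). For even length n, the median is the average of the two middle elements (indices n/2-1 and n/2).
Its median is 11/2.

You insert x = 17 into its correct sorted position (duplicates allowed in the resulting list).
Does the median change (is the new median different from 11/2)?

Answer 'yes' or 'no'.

Old median = 11/2
Insert x = 17
New median = 6
Changed? yes

Answer: yes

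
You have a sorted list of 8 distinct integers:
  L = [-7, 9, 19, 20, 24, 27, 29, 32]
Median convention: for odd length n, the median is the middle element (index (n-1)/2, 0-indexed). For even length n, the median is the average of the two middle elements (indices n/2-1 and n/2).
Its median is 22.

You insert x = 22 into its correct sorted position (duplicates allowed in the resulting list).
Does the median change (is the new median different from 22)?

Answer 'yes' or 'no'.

Old median = 22
Insert x = 22
New median = 22
Changed? no

Answer: no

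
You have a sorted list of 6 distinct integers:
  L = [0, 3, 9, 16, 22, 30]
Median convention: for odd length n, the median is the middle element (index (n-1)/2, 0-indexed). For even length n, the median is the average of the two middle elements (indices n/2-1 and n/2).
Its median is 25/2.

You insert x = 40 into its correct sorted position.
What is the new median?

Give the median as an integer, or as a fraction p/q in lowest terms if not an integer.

Old list (sorted, length 6): [0, 3, 9, 16, 22, 30]
Old median = 25/2
Insert x = 40
Old length even (6). Middle pair: indices 2,3 = 9,16.
New length odd (7). New median = single middle element.
x = 40: 6 elements are < x, 0 elements are > x.
New sorted list: [0, 3, 9, 16, 22, 30, 40]
New median = 16

Answer: 16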